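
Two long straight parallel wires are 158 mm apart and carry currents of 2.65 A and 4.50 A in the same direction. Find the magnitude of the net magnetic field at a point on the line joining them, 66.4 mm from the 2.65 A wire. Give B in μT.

Each long wire gives B = μ₀I/(2πd). Distances are d₁ = 0.0664 m and d₂ = 0.0916 m.
B₁ = 7.98×10⁻⁶ T, B₂ = 9.83×10⁻⁶ T.
Between parallel currents the two contributions point in opposite directions, so they subtract. B = |B₁ − B₂| = |7.98×10⁻⁶ − 9.83×10⁻⁶| = 1.84×10⁻⁶ T.

B ≈ 1.84 μT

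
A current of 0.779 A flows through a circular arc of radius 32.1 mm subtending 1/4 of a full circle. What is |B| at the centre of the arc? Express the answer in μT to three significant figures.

The Biot–Savart field of a circular arc at its centre is B = μ₀Iφ/(4πR), with φ = 1.571 rad.
B = (4π×10⁻⁷ × 0.779 × 1.571) / (4π × 0.0321) = 3.81×10⁻⁶ T.

B ≈ 3.81 μT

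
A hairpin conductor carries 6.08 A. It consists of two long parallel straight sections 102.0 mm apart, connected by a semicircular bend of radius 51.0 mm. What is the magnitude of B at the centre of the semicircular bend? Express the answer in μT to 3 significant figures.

B ≈ 61.3 μT

The semicircular arc contributes B_arc = μ₀I·π/(4πR) = μ₀I/(4R) = 3.75×10⁻⁵ T.
Each semi-infinite lead is at perpendicular distance R = 0.051 m from the centre, with the perpendicular foot at its near end, so it contributes μ₀I/(4πR); both point the same way, together 2.38×10⁻⁵ T.
Arc and leads all point the same direction: B = 3.75×10⁻⁵ + 2.38×10⁻⁵ = 6.13×10⁻⁵ T.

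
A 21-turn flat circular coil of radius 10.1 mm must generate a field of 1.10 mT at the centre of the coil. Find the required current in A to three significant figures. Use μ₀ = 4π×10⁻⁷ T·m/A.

For an N-turn coil, B = Nμ₀I/(2R) with R = 0.0101 m, so I = 2RB/(Nμ₀) = 2 × 0.0101 × 1.10×10⁻³ / (21 × 4π×10⁻⁷) = 0.842 A.

I ≈ 0.842 A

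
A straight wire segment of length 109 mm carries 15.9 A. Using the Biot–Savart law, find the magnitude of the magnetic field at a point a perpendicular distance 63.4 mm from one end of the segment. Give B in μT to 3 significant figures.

B ≈ 21.7 μT

For a finite straight segment, B = (μ₀I/4πd)(sinθ₁ + sinθ₂), where θ₁, θ₂ are the angles from the perpendicular to each end.
The perpendicular foot is at one end, so the two end-offsets along the wire are 0 and L = 0.109 m.
sinθ₁ = 0/√(0²+0.0634²) = 0.0000; sinθ₂ = 0.109/√(0.109²+0.0634²) = 0.8644.
B = (4π×10⁻⁷ × 15.9) / (4π × 0.0634) × (0.0000 + 0.8644) = 2.17×10⁻⁵ T.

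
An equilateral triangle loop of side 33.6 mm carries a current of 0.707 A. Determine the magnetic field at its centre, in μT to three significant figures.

B ≈ 37.9 μT

Each side is a finite straight segment at perpendicular distance d = a/(2 tan(π/3)) = 0.009699 m from the centre, with end-angles ±π/3.
One side contributes B₁ = (μ₀I/4πd)·2 sin(π/3) = 1.26×10⁻⁵ T.
All 3 sides add in the same direction: B = 3 × 1.26×10⁻⁵ = 3.79×10⁻⁵ T.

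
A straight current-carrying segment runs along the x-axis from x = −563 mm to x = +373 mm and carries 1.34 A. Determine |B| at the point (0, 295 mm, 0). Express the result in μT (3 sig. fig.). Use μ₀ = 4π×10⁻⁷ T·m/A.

B ≈ 0.759 μT

For a finite straight segment, B = (μ₀I/4πd)(sinθ₁ + sinθ₂), where θ₁, θ₂ are the angles from the perpendicular to each end.
The perpendicular distance is d = 0.295 m; the end-offsets along the wire are a = 0.563 m and b = 0.373 m.
sinθ₁ = 0.563/√(0.563²+0.295²) = 0.8858; sinθ₂ = 0.373/√(0.373²+0.295²) = 0.7843.
B = (4π×10⁻⁷ × 1.34) / (4π × 0.295) × (0.8858 + 0.7843) = 7.59×10⁻⁷ T.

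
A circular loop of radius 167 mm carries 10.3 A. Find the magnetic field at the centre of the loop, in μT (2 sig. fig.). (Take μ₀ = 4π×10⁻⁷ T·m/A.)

B ≈ 39 μT

At the centre of a circular loop the Biot–Savart law gives B = μ₀I/(2R).
B = (4π×10⁻⁷ × 10.3) / (2 × 0.167) = 3.88×10⁻⁵ T.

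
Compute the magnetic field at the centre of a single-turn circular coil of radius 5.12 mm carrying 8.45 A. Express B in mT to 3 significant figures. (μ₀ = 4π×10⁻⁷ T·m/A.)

At the centre of a circular loop the Biot–Savart law gives B = μ₀I/(2R).
B = (4π×10⁻⁷ × 8.45) / (2 × 0.00512) = 1.04×10⁻³ T.

B ≈ 1.04 mT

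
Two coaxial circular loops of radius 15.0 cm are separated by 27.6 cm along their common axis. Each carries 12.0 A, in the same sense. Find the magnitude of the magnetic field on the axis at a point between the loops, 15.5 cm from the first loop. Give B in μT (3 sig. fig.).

B ≈ 40.6 μT

Each loop contributes B = μ₀IR²/[2(R²+z²)^(3/2)] on the axis, with z measured from that loop.
Loop 1 (z = 0.155 m): B₁ = 1.69×10⁻⁵ T. Loop 2 (z = 0.121 m): B₂ = 2.37×10⁻⁵ T.
The fields add: B = B₁ + B₂ = 4.06×10⁻⁵ T.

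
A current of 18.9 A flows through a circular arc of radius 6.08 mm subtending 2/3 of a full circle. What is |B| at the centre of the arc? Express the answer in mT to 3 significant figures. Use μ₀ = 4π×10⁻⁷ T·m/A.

B ≈ 1.30 mT

The Biot–Savart field of a circular arc at its centre is B = μ₀Iφ/(4πR), with φ = 4.189 rad.
B = (4π×10⁻⁷ × 18.9 × 4.189) / (4π × 0.00608) = 1.30×10⁻³ T.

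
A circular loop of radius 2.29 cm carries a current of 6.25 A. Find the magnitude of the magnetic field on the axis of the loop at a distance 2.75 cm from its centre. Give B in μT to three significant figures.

On the axis of a circular loop, B = μ₀IR² / [2(R²+z²)^(3/2)].
R² + z² = (0.0229)² + (0.0275)² = 0.001281 m², and (R²+z²)^(3/2) = 4.58×10⁻⁵ m³.
B = (4π×10⁻⁷ × 6.25 × 0.0005244) / (2 × 4.58×10⁻⁵) = 4.49×10⁻⁵ T.

B ≈ 44.9 μT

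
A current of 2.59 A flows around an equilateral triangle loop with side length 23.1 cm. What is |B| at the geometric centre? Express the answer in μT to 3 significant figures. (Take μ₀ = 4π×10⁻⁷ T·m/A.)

Each side is a finite straight segment at perpendicular distance d = a/(2 tan(π/3)) = 0.06668 m from the centre, with end-angles ±π/3.
One side contributes B₁ = (μ₀I/4πd)·2 sin(π/3) = 6.73×10⁻⁶ T.
All 3 sides add in the same direction: B = 3 × 6.73×10⁻⁶ = 2.02×10⁻⁵ T.

B ≈ 20.2 μT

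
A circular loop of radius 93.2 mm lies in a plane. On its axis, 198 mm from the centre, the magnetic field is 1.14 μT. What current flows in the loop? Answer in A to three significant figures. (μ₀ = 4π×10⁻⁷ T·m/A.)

On the axis of a loop, B = μ₀IR²/[2(R²+z²)^(3/2)], so I = 2B(R²+z²)^(3/2)/(μ₀R²).
R² + z² = 0.008686 + 0.0392 = 0.04789 m²; raised to 3/2 gives 1.05×10⁻² m³.
I = 2 × 1.14×10⁻⁶ × 1.05×10⁻² / (1.26×10⁻⁶ × 0.008686) = 2.19 A.

I ≈ 2.19 A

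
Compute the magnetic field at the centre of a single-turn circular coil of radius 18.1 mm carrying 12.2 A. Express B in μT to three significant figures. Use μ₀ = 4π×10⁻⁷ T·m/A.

At the centre of a circular loop the Biot–Savart law gives B = μ₀I/(2R).
B = (4π×10⁻⁷ × 12.2) / (2 × 0.0181) = 4.24×10⁻⁴ T.

B ≈ 424 μT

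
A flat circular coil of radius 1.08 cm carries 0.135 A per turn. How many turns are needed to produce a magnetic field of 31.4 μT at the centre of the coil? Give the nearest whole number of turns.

N = 4

For an N-turn coil, B = Nμ₀I/(2R). A single turn gives B₁ = 7.85×10⁻⁶ T with R = 0.0108 m.
N = B/B₁ = 3.14×10⁻⁵ / 7.85×10⁻⁶ = 4.00.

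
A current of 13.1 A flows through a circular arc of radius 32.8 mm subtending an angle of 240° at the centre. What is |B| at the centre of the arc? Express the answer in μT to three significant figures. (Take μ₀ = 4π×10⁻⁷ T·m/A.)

B ≈ 167 μT

The Biot–Savart field of a circular arc at its centre is B = μ₀Iφ/(4πR), with φ = 4.189 rad.
B = (4π×10⁻⁷ × 13.1 × 4.189) / (4π × 0.0328) = 1.67×10⁻⁴ T.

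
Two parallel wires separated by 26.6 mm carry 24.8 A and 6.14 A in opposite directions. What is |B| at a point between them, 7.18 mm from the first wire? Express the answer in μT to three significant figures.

B ≈ 754 μT

Each long wire gives B = μ₀I/(2πd). Distances are d₁ = 0.00718 m and d₂ = 0.01942 m.
B₁ = 6.91×10⁻⁴ T, B₂ = 6.32×10⁻⁵ T.
Between antiparallel currents both contributions point the same way, so they add. B = B₁ + B₂ = 6.91×10⁻⁴ + 6.32×10⁻⁵ = 7.54×10⁻⁴ T.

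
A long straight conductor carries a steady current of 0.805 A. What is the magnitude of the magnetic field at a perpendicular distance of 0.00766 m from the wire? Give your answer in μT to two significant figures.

For an infinitely long straight wire, B = μ₀I/(2πd).
B = (4π×10⁻⁷ × 0.805) / (2π × 0.00766) = 2.10×10⁻⁵ T.

B ≈ 21 μT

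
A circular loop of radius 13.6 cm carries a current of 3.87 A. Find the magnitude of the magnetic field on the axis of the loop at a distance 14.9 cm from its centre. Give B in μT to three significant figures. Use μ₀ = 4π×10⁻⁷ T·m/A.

On the axis of a circular loop, B = μ₀IR² / [2(R²+z²)^(3/2)].
R² + z² = (0.136)² + (0.149)² = 0.0407 m², and (R²+z²)^(3/2) = 8.21×10⁻³ m³.
B = (4π×10⁻⁷ × 3.87 × 0.0185) / (2 × 8.21×10⁻³) = 5.48×10⁻⁶ T.

B ≈ 5.48 μT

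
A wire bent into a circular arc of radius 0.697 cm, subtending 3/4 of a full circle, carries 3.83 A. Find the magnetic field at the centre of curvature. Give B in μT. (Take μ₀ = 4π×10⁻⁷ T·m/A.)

The Biot–Savart field of a circular arc at its centre is B = μ₀Iφ/(4πR), with φ = 4.712 rad.
B = (4π×10⁻⁷ × 3.83 × 4.712) / (4π × 0.00697) = 2.59×10⁻⁴ T.

B ≈ 259 μT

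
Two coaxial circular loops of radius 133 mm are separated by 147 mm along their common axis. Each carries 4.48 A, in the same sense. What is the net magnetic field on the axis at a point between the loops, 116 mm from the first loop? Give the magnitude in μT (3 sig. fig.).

B ≈ 28.6 μT

Each loop contributes B = μ₀IR²/[2(R²+z²)^(3/2)] on the axis, with z measured from that loop.
Loop 1 (z = 0.116 m): B₁ = 9.06×10⁻⁶ T. Loop 2 (z = 0.031 m): B₂ = 1.95×10⁻⁵ T.
The fields add: B = B₁ + B₂ = 2.86×10⁻⁵ T.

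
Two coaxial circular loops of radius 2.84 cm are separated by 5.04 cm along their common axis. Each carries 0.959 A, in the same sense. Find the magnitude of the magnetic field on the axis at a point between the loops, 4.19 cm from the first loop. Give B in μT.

Each loop contributes B = μ₀IR²/[2(R²+z²)^(3/2)] on the axis, with z measured from that loop.
Loop 1 (z = 0.0419 m): B₁ = 3.75×10⁻⁶ T. Loop 2 (z = 0.0085 m): B₂ = 1.87×10⁻⁵ T.
The fields add: B = B₁ + B₂ = 2.24×10⁻⁵ T.

B ≈ 22.4 μT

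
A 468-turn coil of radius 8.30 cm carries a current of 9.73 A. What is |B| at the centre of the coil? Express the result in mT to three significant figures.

B ≈ 34.5 mT

For an N-turn flat coil, B = Nμ₀I/(2R) with R = 0.083 m.
B = 468 × 7.37×10⁻⁵ T = 3.45×10⁻² T.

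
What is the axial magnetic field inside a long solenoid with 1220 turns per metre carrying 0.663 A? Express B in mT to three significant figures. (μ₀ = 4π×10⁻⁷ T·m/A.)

Inside a long solenoid, B = μ₀nI with n = 1220 turns/m.
B = 4π×10⁻⁷ × 1220 × 0.663 = 1.02×10⁻³ T.

B ≈ 1.02 mT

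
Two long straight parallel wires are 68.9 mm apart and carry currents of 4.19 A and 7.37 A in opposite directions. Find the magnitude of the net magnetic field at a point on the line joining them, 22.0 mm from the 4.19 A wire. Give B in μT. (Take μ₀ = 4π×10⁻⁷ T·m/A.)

Each long wire gives B = μ₀I/(2πd). Distances are d₁ = 0.022 m and d₂ = 0.0469 m.
B₁ = 3.81×10⁻⁵ T, B₂ = 3.14×10⁻⁵ T.
Between antiparallel currents both contributions point the same way, so they add. B = B₁ + B₂ = 3.81×10⁻⁵ + 3.14×10⁻⁵ = 6.95×10⁻⁵ T.

B ≈ 69.5 μT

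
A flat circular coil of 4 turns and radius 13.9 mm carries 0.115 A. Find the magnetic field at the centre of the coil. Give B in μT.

B ≈ 20.8 μT

For an N-turn flat coil, B = Nμ₀I/(2R) with R = 0.0139 m.
B = 4 × 5.20×10⁻⁶ T = 2.08×10⁻⁵ T.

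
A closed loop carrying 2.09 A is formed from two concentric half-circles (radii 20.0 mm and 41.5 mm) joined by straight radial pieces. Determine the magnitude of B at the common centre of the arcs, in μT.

B ≈ 17.0 μT

The radial connectors point toward the centre, so dl × r̂ = 0 and they contribute nothing.
Each semicircle gives μ₀I/(4R): inner arc 3.28×10⁻⁵ T, outer arc 1.58×10⁻⁵ T.
The two arcs carry current in opposite angular senses, so their fields oppose: B = |3.28×10⁻⁵ − 1.58×10⁻⁵| = 1.70×10⁻⁵ T.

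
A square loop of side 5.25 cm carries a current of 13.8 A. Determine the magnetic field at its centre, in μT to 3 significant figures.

B ≈ 297 μT

Each side is a finite straight segment at perpendicular distance d = a/(2 tan(π/4)) = 0.02625 m from the centre, with end-angles ±π/4.
One side contributes B₁ = (μ₀I/4πd)·2 sin(π/4) = 7.43×10⁻⁵ T.
All 4 sides add in the same direction: B = 4 × 7.43×10⁻⁵ = 2.97×10⁻⁴ T.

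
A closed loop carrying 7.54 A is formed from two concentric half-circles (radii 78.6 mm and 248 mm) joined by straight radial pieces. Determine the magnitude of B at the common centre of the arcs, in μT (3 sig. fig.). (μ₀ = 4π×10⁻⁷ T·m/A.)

B ≈ 20.6 μT

The radial connectors point toward the centre, so dl × r̂ = 0 and they contribute nothing.
Each semicircle gives μ₀I/(4R): inner arc 3.01×10⁻⁵ T, outer arc 9.55×10⁻⁶ T.
The two arcs carry current in opposite angular senses, so their fields oppose: B = |3.01×10⁻⁵ − 9.55×10⁻⁶| = 2.06×10⁻⁵ T.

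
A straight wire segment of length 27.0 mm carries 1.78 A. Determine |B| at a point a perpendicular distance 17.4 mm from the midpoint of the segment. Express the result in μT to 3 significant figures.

B ≈ 12.5 μT

For a finite straight segment, B = (μ₀I/4πd)(sinθ₁ + sinθ₂), where θ₁, θ₂ are the angles from the perpendicular to each end.
The perpendicular from the point meets the wire at its midpoint, so each end is L/2 = 0.0135 m away along the wire.
sinθ₁ = 0.0135/√(0.0135²+0.0174²) = 0.6130; sinθ₂ = 0.0135/√(0.0135²+0.0174²) = 0.6130.
B = (4π×10⁻⁷ × 1.78) / (4π × 0.0174) × (0.6130 + 0.6130) = 1.25×10⁻⁵ T.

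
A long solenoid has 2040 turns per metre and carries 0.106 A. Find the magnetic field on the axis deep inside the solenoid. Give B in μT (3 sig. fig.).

Inside a long solenoid, B = μ₀nI with n = 2040 turns/m.
B = 4π×10⁻⁷ × 2040 × 0.106 = 2.72×10⁻⁴ T.

B ≈ 272 μT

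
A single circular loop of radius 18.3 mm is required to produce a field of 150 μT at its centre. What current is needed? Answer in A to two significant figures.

At the centre of a circular loop B = μ₀I/(2R), so I = 2RB/μ₀.
With R = 0.0183 m, I = 2 × 0.0183 × 1.50×10⁻⁴ / (4π×10⁻⁷) = 4.37 A.

I ≈ 4.4 A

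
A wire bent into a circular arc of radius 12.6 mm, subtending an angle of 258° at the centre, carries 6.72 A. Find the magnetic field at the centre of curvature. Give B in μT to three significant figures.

B ≈ 240 μT

The Biot–Savart field of a circular arc at its centre is B = μ₀Iφ/(4πR), with φ = 4.503 rad.
B = (4π×10⁻⁷ × 6.72 × 4.503) / (4π × 0.0126) = 2.40×10⁻⁴ T.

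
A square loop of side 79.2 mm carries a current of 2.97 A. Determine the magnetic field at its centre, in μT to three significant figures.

B ≈ 42.4 μT

Each side is a finite straight segment at perpendicular distance d = a/(2 tan(π/4)) = 0.0396 m from the centre, with end-angles ±π/4.
One side contributes B₁ = (μ₀I/4πd)·2 sin(π/4) = 1.06×10⁻⁵ T.
All 4 sides add in the same direction: B = 4 × 1.06×10⁻⁵ = 4.24×10⁻⁵ T.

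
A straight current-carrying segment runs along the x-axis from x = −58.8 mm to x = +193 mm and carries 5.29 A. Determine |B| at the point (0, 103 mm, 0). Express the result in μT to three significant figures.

B ≈ 7.08 μT

For a finite straight segment, B = (μ₀I/4πd)(sinθ₁ + sinθ₂), where θ₁, θ₂ are the angles from the perpendicular to each end.
The perpendicular distance is d = 0.103 m; the end-offsets along the wire are a = 0.0588 m and b = 0.193 m.
sinθ₁ = 0.0588/√(0.0588²+0.103²) = 0.4958; sinθ₂ = 0.193/√(0.193²+0.103²) = 0.8822.
B = (4π×10⁻⁷ × 5.29) / (4π × 0.103) × (0.4958 + 0.8822) = 7.08×10⁻⁶ T.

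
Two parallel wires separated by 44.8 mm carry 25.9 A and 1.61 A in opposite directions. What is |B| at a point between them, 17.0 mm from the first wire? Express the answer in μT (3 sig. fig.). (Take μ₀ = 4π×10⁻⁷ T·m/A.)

Each long wire gives B = μ₀I/(2πd). Distances are d₁ = 0.017 m and d₂ = 0.0278 m.
B₁ = 3.05×10⁻⁴ T, B₂ = 1.16×10⁻⁵ T.
Between antiparallel currents both contributions point the same way, so they add. B = B₁ + B₂ = 3.05×10⁻⁴ + 1.16×10⁻⁵ = 3.16×10⁻⁴ T.

B ≈ 316 μT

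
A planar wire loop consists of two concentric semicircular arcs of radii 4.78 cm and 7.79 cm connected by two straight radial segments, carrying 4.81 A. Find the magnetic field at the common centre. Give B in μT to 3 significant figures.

The radial connectors point toward the centre, so dl × r̂ = 0 and they contribute nothing.
Each semicircle gives μ₀I/(4R): inner arc 3.16×10⁻⁵ T, outer arc 1.94×10⁻⁵ T.
The two arcs carry current in opposite angular senses, so their fields oppose: B = |3.16×10⁻⁵ − 1.94×10⁻⁵| = 1.22×10⁻⁵ T.

B ≈ 12.2 μT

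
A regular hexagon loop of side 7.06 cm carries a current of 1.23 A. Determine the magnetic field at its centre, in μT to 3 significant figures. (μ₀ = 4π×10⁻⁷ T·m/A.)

B ≈ 12.1 μT

Each side is a finite straight segment at perpendicular distance d = a/(2 tan(π/6)) = 0.06114 m from the centre, with end-angles ±π/6.
One side contributes B₁ = (μ₀I/4πd)·2 sin(π/6) = 2.01×10⁻⁶ T.
All 6 sides add in the same direction: B = 6 × 2.01×10⁻⁶ = 1.21×10⁻⁵ T.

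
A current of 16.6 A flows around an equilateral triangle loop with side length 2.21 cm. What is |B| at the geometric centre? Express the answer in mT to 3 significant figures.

Each side is a finite straight segment at perpendicular distance d = a/(2 tan(π/3)) = 0.00638 m from the centre, with end-angles ±π/3.
One side contributes B₁ = (μ₀I/4πd)·2 sin(π/3) = 4.51×10⁻⁴ T.
All 3 sides add in the same direction: B = 3 × 4.51×10⁻⁴ = 1.35×10⁻³ T.

B ≈ 1.35 mT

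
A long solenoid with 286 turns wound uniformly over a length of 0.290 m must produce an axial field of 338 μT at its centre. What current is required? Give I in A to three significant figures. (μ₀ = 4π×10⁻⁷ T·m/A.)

I ≈ 0.273 A

Inside a long solenoid B = μ₀nI with n = 986.2 m⁻¹, so I = B/(μ₀n).
I = 3.38×10⁻⁴ / (4π×10⁻⁷ × 986.2) = 0.273 A.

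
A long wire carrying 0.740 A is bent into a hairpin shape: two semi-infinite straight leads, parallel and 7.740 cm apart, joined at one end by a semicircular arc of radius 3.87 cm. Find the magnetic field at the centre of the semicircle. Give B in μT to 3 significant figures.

The semicircular arc contributes B_arc = μ₀I·π/(4πR) = μ₀I/(4R) = 6.01×10⁻⁶ T.
Each semi-infinite lead is at perpendicular distance R = 0.0387 m from the centre, with the perpendicular foot at its near end, so it contributes μ₀I/(4πR); both point the same way, together 3.82×10⁻⁶ T.
Arc and leads all point the same direction: B = 6.01×10⁻⁶ + 3.82×10⁻⁶ = 9.83×10⁻⁶ T.

B ≈ 9.83 μT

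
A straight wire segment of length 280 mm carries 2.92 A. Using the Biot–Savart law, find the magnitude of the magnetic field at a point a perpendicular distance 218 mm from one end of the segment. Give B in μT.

For a finite straight segment, B = (μ₀I/4πd)(sinθ₁ + sinθ₂), where θ₁, θ₂ are the angles from the perpendicular to each end.
The perpendicular foot is at one end, so the two end-offsets along the wire are 0 and L = 0.28 m.
sinθ₁ = 0/√(0²+0.218²) = 0.0000; sinθ₂ = 0.28/√(0.28²+0.218²) = 0.7890.
B = (4π×10⁻⁷ × 2.92) / (4π × 0.218) × (0.0000 + 0.7890) = 1.06×10⁻⁶ T.

B ≈ 1.06 μT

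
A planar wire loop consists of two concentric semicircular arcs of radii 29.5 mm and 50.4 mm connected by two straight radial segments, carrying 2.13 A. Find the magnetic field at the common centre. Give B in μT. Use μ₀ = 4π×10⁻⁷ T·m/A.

B ≈ 9.41 μT

The radial connectors point toward the centre, so dl × r̂ = 0 and they contribute nothing.
Each semicircle gives μ₀I/(4R): inner arc 2.27×10⁻⁵ T, outer arc 1.33×10⁻⁵ T.
The two arcs carry current in opposite angular senses, so their fields oppose: B = |2.27×10⁻⁵ − 1.33×10⁻⁵| = 9.41×10⁻⁶ T.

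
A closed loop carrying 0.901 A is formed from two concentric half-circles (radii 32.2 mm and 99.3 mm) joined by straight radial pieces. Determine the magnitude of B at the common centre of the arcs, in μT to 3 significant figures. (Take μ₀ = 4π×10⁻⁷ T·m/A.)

The radial connectors point toward the centre, so dl × r̂ = 0 and they contribute nothing.
Each semicircle gives μ₀I/(4R): inner arc 8.79×10⁻⁶ T, outer arc 2.85×10⁻⁶ T.
The two arcs carry current in opposite angular senses, so their fields oppose: B = |8.79×10⁻⁶ − 2.85×10⁻⁶| = 5.94×10⁻⁶ T.

B ≈ 5.94 μT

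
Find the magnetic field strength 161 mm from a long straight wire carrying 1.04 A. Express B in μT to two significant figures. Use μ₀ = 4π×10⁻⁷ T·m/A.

For an infinitely long straight wire, B = μ₀I/(2πd).
B = (4π×10⁻⁷ × 1.04) / (2π × 0.161) = 1.29×10⁻⁶ T.

B ≈ 1.3 μT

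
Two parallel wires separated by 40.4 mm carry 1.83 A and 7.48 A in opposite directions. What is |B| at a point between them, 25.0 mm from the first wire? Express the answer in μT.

Each long wire gives B = μ₀I/(2πd). Distances are d₁ = 0.025 m and d₂ = 0.0154 m.
B₁ = 1.46×10⁻⁵ T, B₂ = 9.71×10⁻⁵ T.
Between antiparallel currents both contributions point the same way, so they add. B = B₁ + B₂ = 1.46×10⁻⁵ + 9.71×10⁻⁵ = 1.12×10⁻⁴ T.

B ≈ 112 μT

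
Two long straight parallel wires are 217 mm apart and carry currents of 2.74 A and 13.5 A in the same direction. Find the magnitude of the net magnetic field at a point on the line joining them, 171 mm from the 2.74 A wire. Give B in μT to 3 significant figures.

Each long wire gives B = μ₀I/(2πd). Distances are d₁ = 0.171 m and d₂ = 0.046 m.
B₁ = 3.20×10⁻⁶ T, B₂ = 5.87×10⁻⁵ T.
Between parallel currents the two contributions point in opposite directions, so they subtract. B = |B₁ − B₂| = |3.20×10⁻⁶ − 5.87×10⁻⁵| = 5.55×10⁻⁵ T.

B ≈ 55.5 μT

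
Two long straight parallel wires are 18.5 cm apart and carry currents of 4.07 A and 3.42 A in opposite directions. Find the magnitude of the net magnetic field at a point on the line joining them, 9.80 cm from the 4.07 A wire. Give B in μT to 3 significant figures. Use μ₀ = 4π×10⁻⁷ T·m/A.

Each long wire gives B = μ₀I/(2πd). Distances are d₁ = 0.098 m and d₂ = 0.087 m.
B₁ = 8.31×10⁻⁶ T, B₂ = 7.86×10⁻⁶ T.
Between antiparallel currents both contributions point the same way, so they add. B = B₁ + B₂ = 8.31×10⁻⁶ + 7.86×10⁻⁶ = 1.62×10⁻⁵ T.

B ≈ 16.2 μT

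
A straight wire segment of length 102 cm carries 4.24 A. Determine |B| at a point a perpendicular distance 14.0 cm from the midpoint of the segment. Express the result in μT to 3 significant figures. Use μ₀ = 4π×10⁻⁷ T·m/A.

B ≈ 5.84 μT

For a finite straight segment, B = (μ₀I/4πd)(sinθ₁ + sinθ₂), where θ₁, θ₂ are the angles from the perpendicular to each end.
The perpendicular from the point meets the wire at its midpoint, so each end is L/2 = 0.51 m away along the wire.
sinθ₁ = 0.51/√(0.51²+0.14²) = 0.9643; sinθ₂ = 0.51/√(0.51²+0.14²) = 0.9643.
B = (4π×10⁻⁷ × 4.24) / (4π × 0.14) × (0.9643 + 0.9643) = 5.84×10⁻⁶ T.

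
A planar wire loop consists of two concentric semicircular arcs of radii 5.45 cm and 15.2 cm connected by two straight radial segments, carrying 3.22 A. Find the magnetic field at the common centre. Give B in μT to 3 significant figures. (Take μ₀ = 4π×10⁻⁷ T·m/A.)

B ≈ 11.9 μT

The radial connectors point toward the centre, so dl × r̂ = 0 and they contribute nothing.
Each semicircle gives μ₀I/(4R): inner arc 1.86×10⁻⁵ T, outer arc 6.66×10⁻⁶ T.
The two arcs carry current in opposite angular senses, so their fields oppose: B = |1.86×10⁻⁵ − 6.66×10⁻⁶| = 1.19×10⁻⁵ T.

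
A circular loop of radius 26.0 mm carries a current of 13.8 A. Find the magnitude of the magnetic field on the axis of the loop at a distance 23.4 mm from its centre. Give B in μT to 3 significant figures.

B ≈ 137 μT

On the axis of a circular loop, B = μ₀IR² / [2(R²+z²)^(3/2)].
R² + z² = (0.026)² + (0.0234)² = 0.001224 m², and (R²+z²)^(3/2) = 4.28×10⁻⁵ m³.
B = (4π×10⁻⁷ × 13.8 × 0.000676) / (2 × 4.28×10⁻⁵) = 1.37×10⁻⁴ T.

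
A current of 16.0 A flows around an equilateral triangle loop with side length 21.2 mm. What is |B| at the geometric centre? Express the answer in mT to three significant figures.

Each side is a finite straight segment at perpendicular distance d = a/(2 tan(π/3)) = 0.00612 m from the centre, with end-angles ±π/3.
One side contributes B₁ = (μ₀I/4πd)·2 sin(π/3) = 4.53×10⁻⁴ T.
All 3 sides add in the same direction: B = 3 × 4.53×10⁻⁴ = 1.36×10⁻³ T.

B ≈ 1.36 mT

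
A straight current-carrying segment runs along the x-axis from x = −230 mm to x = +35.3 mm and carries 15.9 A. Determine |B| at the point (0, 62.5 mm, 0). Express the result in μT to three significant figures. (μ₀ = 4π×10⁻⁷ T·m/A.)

For a finite straight segment, B = (μ₀I/4πd)(sinθ₁ + sinθ₂), where θ₁, θ₂ are the angles from the perpendicular to each end.
The perpendicular distance is d = 0.0625 m; the end-offsets along the wire are a = 0.23 m and b = 0.0353 m.
sinθ₁ = 0.23/√(0.23²+0.0625²) = 0.9650; sinθ₂ = 0.0353/√(0.0353²+0.0625²) = 0.4918.
B = (4π×10⁻⁷ × 15.9) / (4π × 0.0625) × (0.9650 + 0.4918) = 3.71×10⁻⁵ T.

B ≈ 37.1 μT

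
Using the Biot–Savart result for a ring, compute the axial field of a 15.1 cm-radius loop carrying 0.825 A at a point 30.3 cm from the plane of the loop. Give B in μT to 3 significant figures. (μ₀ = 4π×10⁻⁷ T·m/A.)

B ≈ 0.305 μT

On the axis of a circular loop, B = μ₀IR² / [2(R²+z²)^(3/2)].
R² + z² = (0.151)² + (0.303)² = 0.1146 m², and (R²+z²)^(3/2) = 3.88×10⁻² m³.
B = (4π×10⁻⁷ × 0.825 × 0.0228) / (2 × 3.88×10⁻²) = 3.05×10⁻⁷ T.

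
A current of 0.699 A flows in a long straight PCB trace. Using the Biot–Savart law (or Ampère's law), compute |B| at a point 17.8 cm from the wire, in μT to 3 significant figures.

B ≈ 0.785 μT

For an infinitely long straight wire, B = μ₀I/(2πd).
B = (4π×10⁻⁷ × 0.699) / (2π × 0.178) = 7.85×10⁻⁷ T.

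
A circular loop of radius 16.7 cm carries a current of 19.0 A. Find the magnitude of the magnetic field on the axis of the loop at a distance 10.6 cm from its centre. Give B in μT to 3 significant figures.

On the axis of a circular loop, B = μ₀IR² / [2(R²+z²)^(3/2)].
R² + z² = (0.167)² + (0.106)² = 0.03913 m², and (R²+z²)^(3/2) = 7.74×10⁻³ m³.
B = (4π×10⁻⁷ × 19.0 × 0.02789) / (2 × 7.74×10⁻³) = 4.30×10⁻⁵ T.

B ≈ 43.0 μT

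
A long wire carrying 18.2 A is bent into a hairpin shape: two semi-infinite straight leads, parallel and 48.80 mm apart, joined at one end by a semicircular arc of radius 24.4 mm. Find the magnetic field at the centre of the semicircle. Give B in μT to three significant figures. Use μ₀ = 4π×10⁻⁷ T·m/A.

The semicircular arc contributes B_arc = μ₀I·π/(4πR) = μ₀I/(4R) = 2.34×10⁻⁴ T.
Each semi-infinite lead is at perpendicular distance R = 0.0244 m from the centre, with the perpendicular foot at its near end, so it contributes μ₀I/(4πR); both point the same way, together 1.49×10⁻⁴ T.
Arc and leads all point the same direction: B = 2.34×10⁻⁴ + 1.49×10⁻⁴ = 3.84×10⁻⁴ T.

B ≈ 384 μT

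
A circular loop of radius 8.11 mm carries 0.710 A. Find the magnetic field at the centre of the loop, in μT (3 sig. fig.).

At the centre of a circular loop the Biot–Savart law gives B = μ₀I/(2R).
B = (4π×10⁻⁷ × 0.710) / (2 × 0.00811) = 5.50×10⁻⁵ T.

B ≈ 55.0 μT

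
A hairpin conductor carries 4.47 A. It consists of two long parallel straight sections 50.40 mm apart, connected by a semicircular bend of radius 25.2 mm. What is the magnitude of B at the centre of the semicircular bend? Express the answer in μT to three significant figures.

B ≈ 91.2 μT

The semicircular arc contributes B_arc = μ₀I·π/(4πR) = μ₀I/(4R) = 5.57×10⁻⁵ T.
Each semi-infinite lead is at perpendicular distance R = 0.0252 m from the centre, with the perpendicular foot at its near end, so it contributes μ₀I/(4πR); both point the same way, together 3.55×10⁻⁵ T.
Arc and leads all point the same direction: B = 5.57×10⁻⁵ + 3.55×10⁻⁵ = 9.12×10⁻⁵ T.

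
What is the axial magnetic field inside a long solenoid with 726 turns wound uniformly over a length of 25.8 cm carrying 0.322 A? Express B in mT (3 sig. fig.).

B ≈ 1.14 mT

Inside a long solenoid, B = μ₀nI with n = 2814 turns/m.
B = 4π×10⁻⁷ × 2814 × 0.322 = 1.14×10⁻³ T.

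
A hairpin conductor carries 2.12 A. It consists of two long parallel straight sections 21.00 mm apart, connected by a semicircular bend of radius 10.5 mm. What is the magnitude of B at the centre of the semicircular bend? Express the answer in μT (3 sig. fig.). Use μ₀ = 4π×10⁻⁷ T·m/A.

The semicircular arc contributes B_arc = μ₀I·π/(4πR) = μ₀I/(4R) = 6.34×10⁻⁵ T.
Each semi-infinite lead is at perpendicular distance R = 0.0105 m from the centre, with the perpendicular foot at its near end, so it contributes μ₀I/(4πR); both point the same way, together 4.04×10⁻⁵ T.
Arc and leads all point the same direction: B = 6.34×10⁻⁵ + 4.04×10⁻⁵ = 1.04×10⁻⁴ T.

B ≈ 104 μT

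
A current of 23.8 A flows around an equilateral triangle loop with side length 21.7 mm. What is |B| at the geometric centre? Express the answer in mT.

Each side is a finite straight segment at perpendicular distance d = a/(2 tan(π/3)) = 0.006264 m from the centre, with end-angles ±π/3.
One side contributes B₁ = (μ₀I/4πd)·2 sin(π/3) = 6.58×10⁻⁴ T.
All 3 sides add in the same direction: B = 3 × 6.58×10⁻⁴ = 1.97×10⁻³ T.

B ≈ 1.97 mT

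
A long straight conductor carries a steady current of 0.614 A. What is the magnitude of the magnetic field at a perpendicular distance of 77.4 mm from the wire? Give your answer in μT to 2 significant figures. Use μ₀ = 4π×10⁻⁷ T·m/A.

For an infinitely long straight wire, B = μ₀I/(2πd).
B = (4π×10⁻⁷ × 0.614) / (2π × 0.0774) = 1.59×10⁻⁶ T.

B ≈ 1.6 μT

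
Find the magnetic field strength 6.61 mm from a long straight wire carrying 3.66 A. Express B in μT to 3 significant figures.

B ≈ 111 μT

For an infinitely long straight wire, B = μ₀I/(2πd).
B = (4π×10⁻⁷ × 3.66) / (2π × 0.00661) = 1.11×10⁻⁴ T.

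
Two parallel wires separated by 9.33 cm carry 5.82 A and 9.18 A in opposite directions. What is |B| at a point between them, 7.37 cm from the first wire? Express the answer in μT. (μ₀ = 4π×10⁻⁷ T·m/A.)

B ≈ 109 μT

Each long wire gives B = μ₀I/(2πd). Distances are d₁ = 0.0737 m and d₂ = 0.0196 m.
B₁ = 1.58×10⁻⁵ T, B₂ = 9.37×10⁻⁵ T.
Between antiparallel currents both contributions point the same way, so they add. B = B₁ + B₂ = 1.58×10⁻⁵ + 9.37×10⁻⁵ = 1.09×10⁻⁴ T.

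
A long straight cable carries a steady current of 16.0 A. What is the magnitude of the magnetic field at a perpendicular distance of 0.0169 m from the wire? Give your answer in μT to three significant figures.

B ≈ 189 μT

For an infinitely long straight wire, B = μ₀I/(2πd).
B = (4π×10⁻⁷ × 16.0) / (2π × 0.0169) = 1.89×10⁻⁴ T.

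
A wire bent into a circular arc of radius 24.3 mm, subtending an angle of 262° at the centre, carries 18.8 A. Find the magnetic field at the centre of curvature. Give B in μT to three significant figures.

The Biot–Savart field of a circular arc at its centre is B = μ₀Iφ/(4πR), with φ = 4.573 rad.
B = (4π×10⁻⁷ × 18.8 × 4.573) / (4π × 0.0243) = 3.54×10⁻⁴ T.

B ≈ 354 μT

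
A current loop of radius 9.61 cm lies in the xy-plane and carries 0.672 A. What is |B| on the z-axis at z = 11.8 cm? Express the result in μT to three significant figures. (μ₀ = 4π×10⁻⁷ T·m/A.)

On the axis of a circular loop, B = μ₀IR² / [2(R²+z²)^(3/2)].
R² + z² = (0.0961)² + (0.118)² = 0.02316 m², and (R²+z²)^(3/2) = 3.52×10⁻³ m³.
B = (4π×10⁻⁷ × 0.672 × 0.009235) / (2 × 3.52×10⁻³) = 1.11×10⁻⁶ T.

B ≈ 1.11 μT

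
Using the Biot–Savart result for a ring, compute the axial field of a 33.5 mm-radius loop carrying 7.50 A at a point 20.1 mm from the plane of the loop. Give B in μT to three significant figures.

B ≈ 88.7 μT

On the axis of a circular loop, B = μ₀IR² / [2(R²+z²)^(3/2)].
R² + z² = (0.0335)² + (0.0201)² = 0.001526 m², and (R²+z²)^(3/2) = 5.96×10⁻⁵ m³.
B = (4π×10⁻⁷ × 7.50 × 0.001122) / (2 × 5.96×10⁻⁵) = 8.87×10⁻⁵ T.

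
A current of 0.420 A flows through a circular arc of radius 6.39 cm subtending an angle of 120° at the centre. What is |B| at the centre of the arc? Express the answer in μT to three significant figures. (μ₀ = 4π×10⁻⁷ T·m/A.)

B ≈ 1.38 μT

The Biot–Savart field of a circular arc at its centre is B = μ₀Iφ/(4πR), with φ = 2.094 rad.
B = (4π×10⁻⁷ × 0.420 × 2.094) / (4π × 0.0639) = 1.38×10⁻⁶ T.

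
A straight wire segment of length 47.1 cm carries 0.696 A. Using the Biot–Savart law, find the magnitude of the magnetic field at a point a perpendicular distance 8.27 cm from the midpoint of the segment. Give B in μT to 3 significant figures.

B ≈ 1.59 μT

For a finite straight segment, B = (μ₀I/4πd)(sinθ₁ + sinθ₂), where θ₁, θ₂ are the angles from the perpendicular to each end.
The perpendicular from the point meets the wire at its midpoint, so each end is L/2 = 0.2355 m away along the wire.
sinθ₁ = 0.2355/√(0.2355²+0.0827²) = 0.9435; sinθ₂ = 0.2355/√(0.2355²+0.0827²) = 0.9435.
B = (4π×10⁻⁷ × 0.696) / (4π × 0.0827) × (0.9435 + 0.9435) = 1.59×10⁻⁶ T.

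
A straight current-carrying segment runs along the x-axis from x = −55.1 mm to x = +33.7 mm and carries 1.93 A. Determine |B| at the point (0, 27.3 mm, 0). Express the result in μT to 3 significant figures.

For a finite straight segment, B = (μ₀I/4πd)(sinθ₁ + sinθ₂), where θ₁, θ₂ are the angles from the perpendicular to each end.
The perpendicular distance is d = 0.0273 m; the end-offsets along the wire are a = 0.0551 m and b = 0.0337 m.
sinθ₁ = 0.0551/√(0.0551²+0.0273²) = 0.8960; sinθ₂ = 0.0337/√(0.0337²+0.0273²) = 0.7770.
B = (4π×10⁻⁷ × 1.93) / (4π × 0.0273) × (0.8960 + 0.7770) = 1.18×10⁻⁵ T.

B ≈ 11.8 μT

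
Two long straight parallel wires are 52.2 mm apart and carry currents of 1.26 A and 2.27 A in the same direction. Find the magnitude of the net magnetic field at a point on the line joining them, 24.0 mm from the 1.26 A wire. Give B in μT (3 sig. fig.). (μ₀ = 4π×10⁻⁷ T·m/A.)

B ≈ 5.60 μT

Each long wire gives B = μ₀I/(2πd). Distances are d₁ = 0.024 m and d₂ = 0.0282 m.
B₁ = 1.05×10⁻⁵ T, B₂ = 1.61×10⁻⁵ T.
Between parallel currents the two contributions point in opposite directions, so they subtract. B = |B₁ − B₂| = |1.05×10⁻⁵ − 1.61×10⁻⁵| = 5.60×10⁻⁶ T.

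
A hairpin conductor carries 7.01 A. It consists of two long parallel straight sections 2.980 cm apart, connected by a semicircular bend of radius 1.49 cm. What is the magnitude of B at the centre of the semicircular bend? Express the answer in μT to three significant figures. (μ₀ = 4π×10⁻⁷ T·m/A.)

The semicircular arc contributes B_arc = μ₀I·π/(4πR) = μ₀I/(4R) = 1.48×10⁻⁴ T.
Each semi-infinite lead is at perpendicular distance R = 0.0149 m from the centre, with the perpendicular foot at its near end, so it contributes μ₀I/(4πR); both point the same way, together 9.41×10⁻⁵ T.
Arc and leads all point the same direction: B = 1.48×10⁻⁴ + 9.41×10⁻⁵ = 2.42×10⁻⁴ T.

B ≈ 242 μT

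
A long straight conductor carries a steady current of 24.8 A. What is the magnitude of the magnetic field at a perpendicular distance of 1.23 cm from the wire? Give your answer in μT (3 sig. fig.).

B ≈ 403 μT

For an infinitely long straight wire, B = μ₀I/(2πd).
B = (4π×10⁻⁷ × 24.8) / (2π × 0.0123) = 4.03×10⁻⁴ T.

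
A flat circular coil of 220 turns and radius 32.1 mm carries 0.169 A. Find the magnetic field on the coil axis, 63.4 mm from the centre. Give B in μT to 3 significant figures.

For an N-turn flat coil, B = Nμ₀IR²/[2(R²+z²)^(3/2)] with R = 0.0321 m, z = 0.0634 m.
B = 220 × 3.05×10⁻⁷ T = 6.71×10⁻⁵ T.

B ≈ 67.1 μT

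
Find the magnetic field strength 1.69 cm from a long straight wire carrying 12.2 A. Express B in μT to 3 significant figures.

B ≈ 144 μT

For an infinitely long straight wire, B = μ₀I/(2πd).
B = (4π×10⁻⁷ × 12.2) / (2π × 0.0169) = 1.44×10⁻⁴ T.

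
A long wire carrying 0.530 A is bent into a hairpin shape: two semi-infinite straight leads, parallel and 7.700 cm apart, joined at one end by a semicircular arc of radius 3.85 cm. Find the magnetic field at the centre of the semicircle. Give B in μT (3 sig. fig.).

B ≈ 7.08 μT

The semicircular arc contributes B_arc = μ₀I·π/(4πR) = μ₀I/(4R) = 4.32×10⁻⁶ T.
Each semi-infinite lead is at perpendicular distance R = 0.0385 m from the centre, with the perpendicular foot at its near end, so it contributes μ₀I/(4πR); both point the same way, together 2.75×10⁻⁶ T.
Arc and leads all point the same direction: B = 4.32×10⁻⁶ + 2.75×10⁻⁶ = 7.08×10⁻⁶ T.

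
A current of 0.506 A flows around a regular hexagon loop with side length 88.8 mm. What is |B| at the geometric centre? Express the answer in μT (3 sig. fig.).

Each side is a finite straight segment at perpendicular distance d = a/(2 tan(π/6)) = 0.0769 m from the centre, with end-angles ±π/6.
One side contributes B₁ = (μ₀I/4πd)·2 sin(π/6) = 6.58×10⁻⁷ T.
All 6 sides add in the same direction: B = 6 × 6.58×10⁻⁷ = 3.95×10⁻⁶ T.

B ≈ 3.95 μT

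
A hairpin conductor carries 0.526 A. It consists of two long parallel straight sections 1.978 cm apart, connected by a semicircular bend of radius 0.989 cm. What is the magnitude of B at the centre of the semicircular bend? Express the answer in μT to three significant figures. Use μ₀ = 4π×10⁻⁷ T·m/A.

The semicircular arc contributes B_arc = μ₀I·π/(4πR) = μ₀I/(4R) = 1.67×10⁻⁵ T.
Each semi-infinite lead is at perpendicular distance R = 0.00989 m from the centre, with the perpendicular foot at its near end, so it contributes μ₀I/(4πR); both point the same way, together 1.06×10⁻⁵ T.
Arc and leads all point the same direction: B = 1.67×10⁻⁵ + 1.06×10⁻⁵ = 2.73×10⁻⁵ T.

B ≈ 27.3 μT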